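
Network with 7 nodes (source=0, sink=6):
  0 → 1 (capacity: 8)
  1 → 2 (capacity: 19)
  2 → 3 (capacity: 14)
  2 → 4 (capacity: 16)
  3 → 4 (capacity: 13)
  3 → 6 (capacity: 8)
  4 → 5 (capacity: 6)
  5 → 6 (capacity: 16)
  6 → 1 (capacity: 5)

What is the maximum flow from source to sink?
Maximum flow = 8

Max flow: 8

Flow assignment:
  0 → 1: 8/8
  1 → 2: 8/19
  2 → 3: 8/14
  3 → 6: 8/8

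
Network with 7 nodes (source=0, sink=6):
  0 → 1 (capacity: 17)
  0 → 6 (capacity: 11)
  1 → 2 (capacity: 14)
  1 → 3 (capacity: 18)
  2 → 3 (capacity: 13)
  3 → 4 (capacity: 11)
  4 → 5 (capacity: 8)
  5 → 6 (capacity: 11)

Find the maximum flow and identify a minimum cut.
Max flow = 19, Min cut edges: (0,6), (4,5)

Maximum flow: 19
Minimum cut: (0,6), (4,5)
Partition: S = [0, 1, 2, 3, 4], T = [5, 6]

Max-flow min-cut theorem verified: both equal 19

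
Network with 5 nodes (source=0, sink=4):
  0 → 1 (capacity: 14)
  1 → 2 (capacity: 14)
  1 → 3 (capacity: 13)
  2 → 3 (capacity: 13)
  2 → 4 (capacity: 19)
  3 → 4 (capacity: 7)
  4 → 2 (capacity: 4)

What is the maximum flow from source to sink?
Maximum flow = 14

Max flow: 14

Flow assignment:
  0 → 1: 14/14
  1 → 2: 14/14
  2 → 4: 14/19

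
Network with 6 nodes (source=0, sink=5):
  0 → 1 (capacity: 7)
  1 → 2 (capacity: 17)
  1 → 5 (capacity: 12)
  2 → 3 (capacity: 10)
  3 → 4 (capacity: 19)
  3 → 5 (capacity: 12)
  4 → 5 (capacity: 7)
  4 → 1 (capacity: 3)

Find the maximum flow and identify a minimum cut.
Max flow = 7, Min cut edges: (0,1)

Maximum flow: 7
Minimum cut: (0,1)
Partition: S = [0], T = [1, 2, 3, 4, 5]

Max-flow min-cut theorem verified: both equal 7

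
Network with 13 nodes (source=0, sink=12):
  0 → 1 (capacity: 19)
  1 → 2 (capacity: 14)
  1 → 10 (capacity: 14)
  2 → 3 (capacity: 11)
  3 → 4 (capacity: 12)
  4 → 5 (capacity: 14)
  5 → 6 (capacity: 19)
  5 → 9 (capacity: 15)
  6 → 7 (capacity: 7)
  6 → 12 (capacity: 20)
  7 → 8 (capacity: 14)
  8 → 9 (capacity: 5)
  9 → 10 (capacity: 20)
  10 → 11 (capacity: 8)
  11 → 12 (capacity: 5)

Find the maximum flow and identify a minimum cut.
Max flow = 16, Min cut edges: (2,3), (11,12)

Maximum flow: 16
Minimum cut: (2,3), (11,12)
Partition: S = [0, 1, 2, 7, 8, 9, 10, 11], T = [3, 4, 5, 6, 12]

Max-flow min-cut theorem verified: both equal 16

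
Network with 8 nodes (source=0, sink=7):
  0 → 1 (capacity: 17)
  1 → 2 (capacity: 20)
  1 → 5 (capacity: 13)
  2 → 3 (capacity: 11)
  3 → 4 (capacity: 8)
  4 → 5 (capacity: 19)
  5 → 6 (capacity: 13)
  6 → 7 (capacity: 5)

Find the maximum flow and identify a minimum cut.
Max flow = 5, Min cut edges: (6,7)

Maximum flow: 5
Minimum cut: (6,7)
Partition: S = [0, 1, 2, 3, 4, 5, 6], T = [7]

Max-flow min-cut theorem verified: both equal 5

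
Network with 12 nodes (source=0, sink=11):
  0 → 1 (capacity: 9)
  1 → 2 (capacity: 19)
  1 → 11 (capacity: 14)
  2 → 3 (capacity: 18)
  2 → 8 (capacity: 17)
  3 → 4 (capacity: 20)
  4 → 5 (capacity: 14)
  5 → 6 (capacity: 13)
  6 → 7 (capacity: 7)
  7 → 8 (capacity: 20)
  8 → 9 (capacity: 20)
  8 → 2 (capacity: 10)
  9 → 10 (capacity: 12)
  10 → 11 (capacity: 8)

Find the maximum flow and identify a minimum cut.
Max flow = 9, Min cut edges: (0,1)

Maximum flow: 9
Minimum cut: (0,1)
Partition: S = [0], T = [1, 2, 3, 4, 5, 6, 7, 8, 9, 10, 11]

Max-flow min-cut theorem verified: both equal 9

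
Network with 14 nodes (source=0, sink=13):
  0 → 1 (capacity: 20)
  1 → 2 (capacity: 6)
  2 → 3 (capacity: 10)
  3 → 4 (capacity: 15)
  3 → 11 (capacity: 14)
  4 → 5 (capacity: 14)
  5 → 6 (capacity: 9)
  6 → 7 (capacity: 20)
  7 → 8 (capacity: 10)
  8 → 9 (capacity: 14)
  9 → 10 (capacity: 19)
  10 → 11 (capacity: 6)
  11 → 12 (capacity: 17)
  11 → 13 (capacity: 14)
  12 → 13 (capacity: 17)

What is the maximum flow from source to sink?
Maximum flow = 6

Max flow: 6

Flow assignment:
  0 → 1: 6/20
  1 → 2: 6/6
  2 → 3: 6/10
  3 → 11: 6/14
  11 → 13: 6/14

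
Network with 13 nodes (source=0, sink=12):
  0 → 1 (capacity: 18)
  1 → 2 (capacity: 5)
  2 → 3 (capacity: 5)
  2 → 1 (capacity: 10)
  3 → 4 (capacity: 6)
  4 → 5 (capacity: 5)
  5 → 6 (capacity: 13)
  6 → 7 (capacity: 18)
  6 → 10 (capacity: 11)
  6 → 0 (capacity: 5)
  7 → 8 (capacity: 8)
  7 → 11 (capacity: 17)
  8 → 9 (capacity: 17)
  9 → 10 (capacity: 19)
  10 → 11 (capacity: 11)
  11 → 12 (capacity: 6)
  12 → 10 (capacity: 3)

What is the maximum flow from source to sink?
Maximum flow = 5

Max flow: 5

Flow assignment:
  0 → 1: 5/18
  1 → 2: 5/5
  2 → 3: 5/5
  3 → 4: 5/6
  4 → 5: 5/5
  5 → 6: 5/13
  6 → 7: 5/18
  7 → 11: 5/17
  11 → 12: 5/6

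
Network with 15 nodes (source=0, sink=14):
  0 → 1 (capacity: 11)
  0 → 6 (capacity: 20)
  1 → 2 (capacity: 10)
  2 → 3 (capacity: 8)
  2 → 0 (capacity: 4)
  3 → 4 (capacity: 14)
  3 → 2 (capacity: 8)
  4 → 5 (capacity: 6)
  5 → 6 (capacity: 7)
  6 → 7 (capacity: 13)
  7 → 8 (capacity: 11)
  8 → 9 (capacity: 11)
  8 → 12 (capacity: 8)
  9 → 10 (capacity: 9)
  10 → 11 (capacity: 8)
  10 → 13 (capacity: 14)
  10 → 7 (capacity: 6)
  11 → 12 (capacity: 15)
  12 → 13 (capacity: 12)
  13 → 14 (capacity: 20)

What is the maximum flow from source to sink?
Maximum flow = 11

Max flow: 11

Flow assignment:
  0 → 1: 10/11
  0 → 6: 5/20
  1 → 2: 10/10
  2 → 3: 6/8
  2 → 0: 4/4
  3 → 4: 6/14
  4 → 5: 6/6
  5 → 6: 6/7
  6 → 7: 11/13
  7 → 8: 11/11
  8 → 9: 3/11
  8 → 12: 8/8
  9 → 10: 3/9
  10 → 13: 3/14
  12 → 13: 8/12
  13 → 14: 11/20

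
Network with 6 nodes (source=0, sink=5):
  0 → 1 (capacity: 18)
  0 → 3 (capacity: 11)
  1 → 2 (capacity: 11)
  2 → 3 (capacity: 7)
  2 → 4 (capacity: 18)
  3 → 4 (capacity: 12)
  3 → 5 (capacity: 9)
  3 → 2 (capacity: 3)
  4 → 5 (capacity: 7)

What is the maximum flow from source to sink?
Maximum flow = 16

Max flow: 16

Flow assignment:
  0 → 1: 7/18
  0 → 3: 9/11
  1 → 2: 7/11
  2 → 3: 7/7
  3 → 4: 7/12
  3 → 5: 9/9
  4 → 5: 7/7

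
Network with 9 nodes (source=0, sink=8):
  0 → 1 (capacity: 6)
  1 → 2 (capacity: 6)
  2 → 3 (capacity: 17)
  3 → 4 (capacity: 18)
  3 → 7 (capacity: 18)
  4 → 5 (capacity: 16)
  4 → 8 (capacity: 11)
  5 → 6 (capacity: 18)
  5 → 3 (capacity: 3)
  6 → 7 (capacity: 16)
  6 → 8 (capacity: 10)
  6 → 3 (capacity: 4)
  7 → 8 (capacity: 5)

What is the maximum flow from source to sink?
Maximum flow = 6

Max flow: 6

Flow assignment:
  0 → 1: 6/6
  1 → 2: 6/6
  2 → 3: 6/17
  3 → 4: 6/18
  4 → 8: 6/11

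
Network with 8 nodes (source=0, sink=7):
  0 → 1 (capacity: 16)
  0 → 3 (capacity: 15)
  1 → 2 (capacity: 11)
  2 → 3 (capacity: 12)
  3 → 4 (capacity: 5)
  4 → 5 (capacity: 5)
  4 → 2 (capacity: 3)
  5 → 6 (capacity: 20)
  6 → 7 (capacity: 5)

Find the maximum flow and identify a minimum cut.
Max flow = 5, Min cut edges: (6,7)

Maximum flow: 5
Minimum cut: (6,7)
Partition: S = [0, 1, 2, 3, 4, 5, 6], T = [7]

Max-flow min-cut theorem verified: both equal 5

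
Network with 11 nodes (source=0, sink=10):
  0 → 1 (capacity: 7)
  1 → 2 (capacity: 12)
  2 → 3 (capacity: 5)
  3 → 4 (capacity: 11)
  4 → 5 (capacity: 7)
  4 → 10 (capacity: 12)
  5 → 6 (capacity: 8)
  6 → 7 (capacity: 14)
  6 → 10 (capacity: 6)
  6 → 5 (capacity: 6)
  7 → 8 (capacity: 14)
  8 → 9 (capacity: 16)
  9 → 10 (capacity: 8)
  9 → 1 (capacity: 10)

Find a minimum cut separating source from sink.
Min cut value = 5, edges: (2,3)

Min cut value: 5
Partition: S = [0, 1, 2], T = [3, 4, 5, 6, 7, 8, 9, 10]
Cut edges: (2,3)

By max-flow min-cut theorem, max flow = min cut = 5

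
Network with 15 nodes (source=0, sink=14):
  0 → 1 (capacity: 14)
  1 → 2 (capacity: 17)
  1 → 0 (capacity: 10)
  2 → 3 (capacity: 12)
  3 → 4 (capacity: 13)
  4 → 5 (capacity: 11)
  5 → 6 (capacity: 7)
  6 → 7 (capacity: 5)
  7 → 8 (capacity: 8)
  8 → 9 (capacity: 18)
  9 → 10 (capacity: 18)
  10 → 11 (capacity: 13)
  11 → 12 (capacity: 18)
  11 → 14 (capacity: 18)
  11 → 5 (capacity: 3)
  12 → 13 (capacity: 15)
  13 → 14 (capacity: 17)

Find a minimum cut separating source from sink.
Min cut value = 5, edges: (6,7)

Min cut value: 5
Partition: S = [0, 1, 2, 3, 4, 5, 6], T = [7, 8, 9, 10, 11, 12, 13, 14]
Cut edges: (6,7)

By max-flow min-cut theorem, max flow = min cut = 5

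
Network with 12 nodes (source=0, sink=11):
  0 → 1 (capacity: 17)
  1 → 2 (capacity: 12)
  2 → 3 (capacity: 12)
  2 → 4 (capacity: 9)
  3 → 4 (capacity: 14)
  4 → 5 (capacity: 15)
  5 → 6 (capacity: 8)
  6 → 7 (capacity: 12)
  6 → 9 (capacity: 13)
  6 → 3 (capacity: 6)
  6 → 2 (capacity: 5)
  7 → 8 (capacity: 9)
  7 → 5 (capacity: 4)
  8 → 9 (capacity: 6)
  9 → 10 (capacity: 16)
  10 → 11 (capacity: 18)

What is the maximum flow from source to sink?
Maximum flow = 8

Max flow: 8

Flow assignment:
  0 → 1: 8/17
  1 → 2: 8/12
  2 → 4: 8/9
  4 → 5: 8/15
  5 → 6: 8/8
  6 → 9: 8/13
  9 → 10: 8/16
  10 → 11: 8/18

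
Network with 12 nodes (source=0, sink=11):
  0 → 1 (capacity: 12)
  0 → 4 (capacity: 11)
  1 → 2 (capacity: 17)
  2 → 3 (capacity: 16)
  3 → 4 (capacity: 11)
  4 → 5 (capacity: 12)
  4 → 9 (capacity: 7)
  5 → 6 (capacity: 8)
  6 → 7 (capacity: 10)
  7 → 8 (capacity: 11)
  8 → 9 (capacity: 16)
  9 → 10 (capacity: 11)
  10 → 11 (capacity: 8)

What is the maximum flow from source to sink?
Maximum flow = 8

Max flow: 8

Flow assignment:
  0 → 1: 8/12
  1 → 2: 8/17
  2 → 3: 8/16
  3 → 4: 8/11
  4 → 5: 8/12
  5 → 6: 8/8
  6 → 7: 8/10
  7 → 8: 8/11
  8 → 9: 8/16
  9 → 10: 8/11
  10 → 11: 8/8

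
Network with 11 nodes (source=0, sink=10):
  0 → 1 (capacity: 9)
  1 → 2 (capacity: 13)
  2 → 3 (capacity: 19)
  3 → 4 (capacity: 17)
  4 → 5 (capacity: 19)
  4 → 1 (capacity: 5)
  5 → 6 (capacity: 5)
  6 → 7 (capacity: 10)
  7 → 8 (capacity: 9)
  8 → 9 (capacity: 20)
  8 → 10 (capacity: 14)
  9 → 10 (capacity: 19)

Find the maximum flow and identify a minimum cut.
Max flow = 5, Min cut edges: (5,6)

Maximum flow: 5
Minimum cut: (5,6)
Partition: S = [0, 1, 2, 3, 4, 5], T = [6, 7, 8, 9, 10]

Max-flow min-cut theorem verified: both equal 5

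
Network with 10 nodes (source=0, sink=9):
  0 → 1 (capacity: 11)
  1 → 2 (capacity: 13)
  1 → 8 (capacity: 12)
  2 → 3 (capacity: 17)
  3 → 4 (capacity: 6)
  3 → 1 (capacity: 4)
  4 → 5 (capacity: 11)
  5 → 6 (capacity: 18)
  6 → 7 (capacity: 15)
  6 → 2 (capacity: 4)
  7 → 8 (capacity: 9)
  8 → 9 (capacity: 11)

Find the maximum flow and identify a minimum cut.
Max flow = 11, Min cut edges: (8,9)

Maximum flow: 11
Minimum cut: (8,9)
Partition: S = [0, 1, 2, 3, 4, 5, 6, 7, 8], T = [9]

Max-flow min-cut theorem verified: both equal 11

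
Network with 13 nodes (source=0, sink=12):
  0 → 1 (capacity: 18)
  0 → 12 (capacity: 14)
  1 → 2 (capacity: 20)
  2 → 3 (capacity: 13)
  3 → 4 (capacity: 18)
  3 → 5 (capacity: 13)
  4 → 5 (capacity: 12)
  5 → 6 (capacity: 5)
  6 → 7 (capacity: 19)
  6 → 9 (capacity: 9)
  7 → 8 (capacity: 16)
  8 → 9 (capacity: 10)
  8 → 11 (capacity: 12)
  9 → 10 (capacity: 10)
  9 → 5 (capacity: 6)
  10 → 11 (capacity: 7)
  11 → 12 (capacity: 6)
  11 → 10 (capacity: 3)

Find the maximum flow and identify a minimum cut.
Max flow = 19, Min cut edges: (0,12), (5,6)

Maximum flow: 19
Minimum cut: (0,12), (5,6)
Partition: S = [0, 1, 2, 3, 4, 5], T = [6, 7, 8, 9, 10, 11, 12]

Max-flow min-cut theorem verified: both equal 19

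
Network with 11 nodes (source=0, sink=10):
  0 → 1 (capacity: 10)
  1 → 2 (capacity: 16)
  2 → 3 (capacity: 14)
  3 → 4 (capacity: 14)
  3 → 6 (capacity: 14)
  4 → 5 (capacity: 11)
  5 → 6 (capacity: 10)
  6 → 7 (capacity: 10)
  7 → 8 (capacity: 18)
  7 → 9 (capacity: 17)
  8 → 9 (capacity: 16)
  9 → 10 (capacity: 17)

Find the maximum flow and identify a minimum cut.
Max flow = 10, Min cut edges: (6,7)

Maximum flow: 10
Minimum cut: (6,7)
Partition: S = [0, 1, 2, 3, 4, 5, 6], T = [7, 8, 9, 10]

Max-flow min-cut theorem verified: both equal 10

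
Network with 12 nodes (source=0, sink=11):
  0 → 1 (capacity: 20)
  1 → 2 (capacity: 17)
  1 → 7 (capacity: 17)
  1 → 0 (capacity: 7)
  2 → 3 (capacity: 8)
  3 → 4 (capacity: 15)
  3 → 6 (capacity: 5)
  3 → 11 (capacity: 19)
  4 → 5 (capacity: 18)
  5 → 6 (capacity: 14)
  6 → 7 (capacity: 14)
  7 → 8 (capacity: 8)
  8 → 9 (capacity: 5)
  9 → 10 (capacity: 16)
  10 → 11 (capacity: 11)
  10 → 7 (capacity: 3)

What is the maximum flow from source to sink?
Maximum flow = 13

Max flow: 13

Flow assignment:
  0 → 1: 13/20
  1 → 2: 8/17
  1 → 7: 5/17
  2 → 3: 8/8
  3 → 11: 8/19
  7 → 8: 5/8
  8 → 9: 5/5
  9 → 10: 5/16
  10 → 11: 5/11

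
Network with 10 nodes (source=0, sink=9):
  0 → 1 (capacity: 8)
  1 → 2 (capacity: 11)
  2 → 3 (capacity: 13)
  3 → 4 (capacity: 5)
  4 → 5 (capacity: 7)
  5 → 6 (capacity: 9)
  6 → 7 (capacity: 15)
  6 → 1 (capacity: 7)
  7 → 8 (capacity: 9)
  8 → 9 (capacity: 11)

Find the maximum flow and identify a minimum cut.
Max flow = 5, Min cut edges: (3,4)

Maximum flow: 5
Minimum cut: (3,4)
Partition: S = [0, 1, 2, 3], T = [4, 5, 6, 7, 8, 9]

Max-flow min-cut theorem verified: both equal 5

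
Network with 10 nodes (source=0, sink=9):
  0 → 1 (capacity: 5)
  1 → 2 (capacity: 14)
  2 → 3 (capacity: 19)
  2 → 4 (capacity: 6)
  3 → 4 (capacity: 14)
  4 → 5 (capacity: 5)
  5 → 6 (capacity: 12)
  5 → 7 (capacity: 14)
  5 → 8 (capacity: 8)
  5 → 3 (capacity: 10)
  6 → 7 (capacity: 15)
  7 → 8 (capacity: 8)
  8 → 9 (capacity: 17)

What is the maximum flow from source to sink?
Maximum flow = 5

Max flow: 5

Flow assignment:
  0 → 1: 5/5
  1 → 2: 5/14
  2 → 4: 5/6
  4 → 5: 5/5
  5 → 8: 5/8
  8 → 9: 5/17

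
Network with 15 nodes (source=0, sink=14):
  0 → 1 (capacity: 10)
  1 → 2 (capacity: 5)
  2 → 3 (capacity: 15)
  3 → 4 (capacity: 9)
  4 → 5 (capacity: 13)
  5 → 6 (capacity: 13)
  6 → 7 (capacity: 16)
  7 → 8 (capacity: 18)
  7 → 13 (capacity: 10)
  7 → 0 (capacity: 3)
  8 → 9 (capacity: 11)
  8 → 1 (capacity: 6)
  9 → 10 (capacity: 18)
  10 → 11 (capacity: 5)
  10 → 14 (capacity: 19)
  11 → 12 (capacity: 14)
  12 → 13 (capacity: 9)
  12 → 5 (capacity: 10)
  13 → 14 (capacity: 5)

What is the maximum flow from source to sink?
Maximum flow = 5

Max flow: 5

Flow assignment:
  0 → 1: 5/10
  1 → 2: 5/5
  2 → 3: 5/15
  3 → 4: 5/9
  4 → 5: 5/13
  5 → 6: 5/13
  6 → 7: 5/16
  7 → 13: 5/10
  13 → 14: 5/5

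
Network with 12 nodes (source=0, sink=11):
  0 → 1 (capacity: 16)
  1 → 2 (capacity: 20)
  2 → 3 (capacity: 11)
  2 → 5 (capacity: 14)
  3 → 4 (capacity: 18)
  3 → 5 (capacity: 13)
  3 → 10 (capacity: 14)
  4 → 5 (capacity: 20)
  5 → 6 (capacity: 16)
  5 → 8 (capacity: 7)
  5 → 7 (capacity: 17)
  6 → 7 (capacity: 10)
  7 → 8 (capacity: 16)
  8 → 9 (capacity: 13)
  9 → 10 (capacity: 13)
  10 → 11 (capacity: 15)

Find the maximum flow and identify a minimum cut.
Max flow = 15, Min cut edges: (10,11)

Maximum flow: 15
Minimum cut: (10,11)
Partition: S = [0, 1, 2, 3, 4, 5, 6, 7, 8, 9, 10], T = [11]

Max-flow min-cut theorem verified: both equal 15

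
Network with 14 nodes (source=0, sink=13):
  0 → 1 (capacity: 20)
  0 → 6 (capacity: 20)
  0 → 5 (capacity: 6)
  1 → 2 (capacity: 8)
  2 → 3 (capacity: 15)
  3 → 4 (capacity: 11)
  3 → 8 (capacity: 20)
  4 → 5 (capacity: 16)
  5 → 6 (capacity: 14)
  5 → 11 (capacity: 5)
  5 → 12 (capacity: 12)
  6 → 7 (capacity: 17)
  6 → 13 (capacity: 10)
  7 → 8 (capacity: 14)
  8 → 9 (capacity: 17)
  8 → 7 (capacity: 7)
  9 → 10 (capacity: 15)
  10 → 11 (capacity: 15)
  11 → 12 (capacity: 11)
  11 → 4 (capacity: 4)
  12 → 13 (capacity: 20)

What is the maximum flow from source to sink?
Maximum flow = 30

Max flow: 30

Flow assignment:
  0 → 1: 8/20
  0 → 6: 20/20
  0 → 5: 2/6
  1 → 2: 8/8
  2 → 3: 8/15
  3 → 4: 8/11
  4 → 5: 8/16
  5 → 11: 1/5
  5 → 12: 9/12
  6 → 7: 10/17
  6 → 13: 10/10
  7 → 8: 10/14
  8 → 9: 10/17
  9 → 10: 10/15
  10 → 11: 10/15
  11 → 12: 11/11
  12 → 13: 20/20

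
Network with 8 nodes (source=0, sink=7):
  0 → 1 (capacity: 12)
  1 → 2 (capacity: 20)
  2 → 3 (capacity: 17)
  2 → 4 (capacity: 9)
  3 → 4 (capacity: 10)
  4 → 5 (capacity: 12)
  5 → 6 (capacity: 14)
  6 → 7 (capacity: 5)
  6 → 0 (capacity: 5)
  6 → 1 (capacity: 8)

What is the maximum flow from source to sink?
Maximum flow = 5

Max flow: 5

Flow assignment:
  0 → 1: 10/12
  1 → 2: 12/20
  2 → 3: 3/17
  2 → 4: 9/9
  3 → 4: 3/10
  4 → 5: 12/12
  5 → 6: 12/14
  6 → 7: 5/5
  6 → 0: 5/5
  6 → 1: 2/8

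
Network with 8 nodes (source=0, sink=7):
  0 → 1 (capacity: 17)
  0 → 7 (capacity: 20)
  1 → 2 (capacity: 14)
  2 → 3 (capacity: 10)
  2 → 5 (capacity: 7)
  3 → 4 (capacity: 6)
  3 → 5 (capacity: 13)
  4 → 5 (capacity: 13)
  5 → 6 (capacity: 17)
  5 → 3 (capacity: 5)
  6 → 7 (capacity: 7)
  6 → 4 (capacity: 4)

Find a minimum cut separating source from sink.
Min cut value = 27, edges: (0,7), (6,7)

Min cut value: 27
Partition: S = [0, 1, 2, 3, 4, 5, 6], T = [7]
Cut edges: (0,7), (6,7)

By max-flow min-cut theorem, max flow = min cut = 27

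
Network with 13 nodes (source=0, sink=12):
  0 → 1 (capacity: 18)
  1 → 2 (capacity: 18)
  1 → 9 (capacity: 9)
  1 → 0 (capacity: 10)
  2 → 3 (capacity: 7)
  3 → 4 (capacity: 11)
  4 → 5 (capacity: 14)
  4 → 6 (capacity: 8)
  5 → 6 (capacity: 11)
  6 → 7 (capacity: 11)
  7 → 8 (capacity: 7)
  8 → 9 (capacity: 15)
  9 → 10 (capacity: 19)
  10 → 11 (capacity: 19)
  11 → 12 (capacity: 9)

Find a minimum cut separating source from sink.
Min cut value = 9, edges: (11,12)

Min cut value: 9
Partition: S = [0, 1, 2, 3, 4, 5, 6, 7, 8, 9, 10, 11], T = [12]
Cut edges: (11,12)

By max-flow min-cut theorem, max flow = min cut = 9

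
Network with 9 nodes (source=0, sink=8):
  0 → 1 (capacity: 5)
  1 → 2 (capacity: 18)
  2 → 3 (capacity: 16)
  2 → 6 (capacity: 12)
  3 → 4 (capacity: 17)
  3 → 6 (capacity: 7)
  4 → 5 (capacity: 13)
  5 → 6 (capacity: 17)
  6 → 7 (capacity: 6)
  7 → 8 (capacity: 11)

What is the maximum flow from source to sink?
Maximum flow = 5

Max flow: 5

Flow assignment:
  0 → 1: 5/5
  1 → 2: 5/18
  2 → 6: 5/12
  6 → 7: 5/6
  7 → 8: 5/11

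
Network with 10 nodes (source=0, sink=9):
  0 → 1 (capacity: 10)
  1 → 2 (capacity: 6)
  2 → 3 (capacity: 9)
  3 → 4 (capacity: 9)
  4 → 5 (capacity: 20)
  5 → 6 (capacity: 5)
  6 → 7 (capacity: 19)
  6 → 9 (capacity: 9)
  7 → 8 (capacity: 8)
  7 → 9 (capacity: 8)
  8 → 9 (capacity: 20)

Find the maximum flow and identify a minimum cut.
Max flow = 5, Min cut edges: (5,6)

Maximum flow: 5
Minimum cut: (5,6)
Partition: S = [0, 1, 2, 3, 4, 5], T = [6, 7, 8, 9]

Max-flow min-cut theorem verified: both equal 5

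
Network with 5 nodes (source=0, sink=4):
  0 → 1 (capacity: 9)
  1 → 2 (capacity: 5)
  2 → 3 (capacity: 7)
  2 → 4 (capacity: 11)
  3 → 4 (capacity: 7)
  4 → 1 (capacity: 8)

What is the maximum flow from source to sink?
Maximum flow = 5

Max flow: 5

Flow assignment:
  0 → 1: 5/9
  1 → 2: 5/5
  2 → 4: 5/11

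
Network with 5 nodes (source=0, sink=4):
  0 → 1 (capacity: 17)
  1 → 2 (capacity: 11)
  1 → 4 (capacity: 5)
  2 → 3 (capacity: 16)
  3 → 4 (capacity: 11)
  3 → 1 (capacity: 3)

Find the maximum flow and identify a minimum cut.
Max flow = 16, Min cut edges: (1,4), (3,4)

Maximum flow: 16
Minimum cut: (1,4), (3,4)
Partition: S = [0, 1, 2, 3], T = [4]

Max-flow min-cut theorem verified: both equal 16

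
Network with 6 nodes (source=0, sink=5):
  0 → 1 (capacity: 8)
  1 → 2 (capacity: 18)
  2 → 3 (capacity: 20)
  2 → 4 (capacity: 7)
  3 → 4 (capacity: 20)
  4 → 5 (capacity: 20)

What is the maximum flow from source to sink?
Maximum flow = 8

Max flow: 8

Flow assignment:
  0 → 1: 8/8
  1 → 2: 8/18
  2 → 3: 1/20
  2 → 4: 7/7
  3 → 4: 1/20
  4 → 5: 8/20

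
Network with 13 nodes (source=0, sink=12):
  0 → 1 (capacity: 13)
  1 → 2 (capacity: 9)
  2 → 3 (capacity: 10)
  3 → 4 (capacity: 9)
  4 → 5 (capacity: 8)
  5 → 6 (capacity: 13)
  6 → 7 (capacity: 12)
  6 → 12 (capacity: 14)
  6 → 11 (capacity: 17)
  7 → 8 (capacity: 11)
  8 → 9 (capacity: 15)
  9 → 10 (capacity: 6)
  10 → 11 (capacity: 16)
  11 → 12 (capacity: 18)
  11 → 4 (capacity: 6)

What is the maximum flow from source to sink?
Maximum flow = 8

Max flow: 8

Flow assignment:
  0 → 1: 8/13
  1 → 2: 8/9
  2 → 3: 8/10
  3 → 4: 8/9
  4 → 5: 8/8
  5 → 6: 8/13
  6 → 12: 8/14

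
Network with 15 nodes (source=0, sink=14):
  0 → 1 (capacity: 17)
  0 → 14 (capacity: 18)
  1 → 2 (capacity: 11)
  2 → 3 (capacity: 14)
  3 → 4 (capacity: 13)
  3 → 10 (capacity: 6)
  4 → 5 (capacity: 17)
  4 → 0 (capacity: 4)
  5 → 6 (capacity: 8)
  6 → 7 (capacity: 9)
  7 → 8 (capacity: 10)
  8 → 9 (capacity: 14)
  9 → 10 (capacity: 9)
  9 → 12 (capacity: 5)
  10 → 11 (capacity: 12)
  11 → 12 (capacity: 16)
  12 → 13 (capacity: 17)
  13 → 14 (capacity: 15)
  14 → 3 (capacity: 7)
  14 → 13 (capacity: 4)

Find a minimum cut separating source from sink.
Min cut value = 29, edges: (0,14), (1,2)

Min cut value: 29
Partition: S = [0, 1], T = [2, 3, 4, 5, 6, 7, 8, 9, 10, 11, 12, 13, 14]
Cut edges: (0,14), (1,2)

By max-flow min-cut theorem, max flow = min cut = 29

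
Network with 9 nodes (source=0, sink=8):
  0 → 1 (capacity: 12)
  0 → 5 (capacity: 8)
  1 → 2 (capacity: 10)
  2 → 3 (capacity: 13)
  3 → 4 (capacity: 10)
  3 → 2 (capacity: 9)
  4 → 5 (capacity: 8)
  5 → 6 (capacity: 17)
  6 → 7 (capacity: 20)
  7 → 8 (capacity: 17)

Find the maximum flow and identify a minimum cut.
Max flow = 16, Min cut edges: (0,5), (4,5)

Maximum flow: 16
Minimum cut: (0,5), (4,5)
Partition: S = [0, 1, 2, 3, 4], T = [5, 6, 7, 8]

Max-flow min-cut theorem verified: both equal 16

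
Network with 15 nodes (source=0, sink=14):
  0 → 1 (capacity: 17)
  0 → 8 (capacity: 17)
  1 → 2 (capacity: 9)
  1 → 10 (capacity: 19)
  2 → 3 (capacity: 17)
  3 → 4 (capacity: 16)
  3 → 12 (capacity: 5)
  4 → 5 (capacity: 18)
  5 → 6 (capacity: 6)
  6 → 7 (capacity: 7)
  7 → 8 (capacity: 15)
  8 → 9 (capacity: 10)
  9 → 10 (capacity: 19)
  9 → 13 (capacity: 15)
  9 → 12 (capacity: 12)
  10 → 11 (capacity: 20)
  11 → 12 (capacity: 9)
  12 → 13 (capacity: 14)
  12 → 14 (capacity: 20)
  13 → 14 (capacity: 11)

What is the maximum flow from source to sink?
Maximum flow = 24

Max flow: 24

Flow assignment:
  0 → 1: 14/17
  0 → 8: 10/17
  1 → 2: 5/9
  1 → 10: 9/19
  2 → 3: 5/17
  3 → 12: 5/5
  8 → 9: 10/10
  9 → 13: 10/15
  10 → 11: 9/20
  11 → 12: 9/9
  12 → 14: 14/20
  13 → 14: 10/11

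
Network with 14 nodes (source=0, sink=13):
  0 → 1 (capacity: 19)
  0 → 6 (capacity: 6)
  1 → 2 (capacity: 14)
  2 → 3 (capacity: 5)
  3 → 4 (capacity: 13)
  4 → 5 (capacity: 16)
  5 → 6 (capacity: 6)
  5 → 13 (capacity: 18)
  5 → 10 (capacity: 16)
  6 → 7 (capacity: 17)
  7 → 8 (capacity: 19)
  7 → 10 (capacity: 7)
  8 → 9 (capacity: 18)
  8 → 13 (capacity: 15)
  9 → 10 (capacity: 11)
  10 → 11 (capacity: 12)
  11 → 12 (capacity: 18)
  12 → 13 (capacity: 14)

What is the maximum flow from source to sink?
Maximum flow = 11

Max flow: 11

Flow assignment:
  0 → 1: 5/19
  0 → 6: 6/6
  1 → 2: 5/14
  2 → 3: 5/5
  3 → 4: 5/13
  4 → 5: 5/16
  5 → 13: 5/18
  6 → 7: 6/17
  7 → 8: 6/19
  8 → 13: 6/15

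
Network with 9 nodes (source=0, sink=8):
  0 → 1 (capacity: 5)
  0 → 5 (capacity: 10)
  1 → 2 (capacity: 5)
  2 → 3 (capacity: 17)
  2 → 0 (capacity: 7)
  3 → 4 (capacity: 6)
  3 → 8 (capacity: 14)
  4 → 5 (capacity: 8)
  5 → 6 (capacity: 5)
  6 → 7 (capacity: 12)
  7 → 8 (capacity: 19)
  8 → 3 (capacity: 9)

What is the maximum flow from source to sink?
Maximum flow = 10

Max flow: 10

Flow assignment:
  0 → 1: 5/5
  0 → 5: 5/10
  1 → 2: 5/5
  2 → 3: 5/17
  3 → 8: 5/14
  5 → 6: 5/5
  6 → 7: 5/12
  7 → 8: 5/19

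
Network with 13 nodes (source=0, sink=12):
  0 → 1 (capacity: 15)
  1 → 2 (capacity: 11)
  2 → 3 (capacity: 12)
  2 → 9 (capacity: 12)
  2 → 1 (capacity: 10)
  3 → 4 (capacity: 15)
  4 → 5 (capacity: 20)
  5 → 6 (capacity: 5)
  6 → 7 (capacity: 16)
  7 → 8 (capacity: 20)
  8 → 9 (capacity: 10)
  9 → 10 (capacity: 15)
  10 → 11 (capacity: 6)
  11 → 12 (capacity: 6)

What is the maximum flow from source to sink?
Maximum flow = 6

Max flow: 6

Flow assignment:
  0 → 1: 6/15
  1 → 2: 6/11
  2 → 9: 6/12
  9 → 10: 6/15
  10 → 11: 6/6
  11 → 12: 6/6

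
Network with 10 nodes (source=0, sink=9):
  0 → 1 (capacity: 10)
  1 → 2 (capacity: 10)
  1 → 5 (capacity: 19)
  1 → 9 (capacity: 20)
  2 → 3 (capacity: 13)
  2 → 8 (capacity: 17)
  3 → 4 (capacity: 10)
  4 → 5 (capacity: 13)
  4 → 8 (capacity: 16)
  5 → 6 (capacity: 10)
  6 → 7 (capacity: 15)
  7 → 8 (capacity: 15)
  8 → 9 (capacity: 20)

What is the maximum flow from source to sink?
Maximum flow = 10

Max flow: 10

Flow assignment:
  0 → 1: 10/10
  1 → 9: 10/20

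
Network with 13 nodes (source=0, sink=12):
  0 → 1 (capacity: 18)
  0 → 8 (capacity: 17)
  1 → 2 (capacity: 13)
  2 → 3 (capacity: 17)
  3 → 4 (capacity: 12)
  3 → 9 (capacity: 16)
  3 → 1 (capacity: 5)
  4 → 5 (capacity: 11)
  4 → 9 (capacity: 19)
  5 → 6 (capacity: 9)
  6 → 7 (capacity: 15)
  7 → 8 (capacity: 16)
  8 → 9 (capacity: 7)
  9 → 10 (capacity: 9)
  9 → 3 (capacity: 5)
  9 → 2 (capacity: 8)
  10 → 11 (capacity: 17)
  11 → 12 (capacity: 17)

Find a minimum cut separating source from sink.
Min cut value = 9, edges: (9,10)

Min cut value: 9
Partition: S = [0, 1, 2, 3, 4, 5, 6, 7, 8, 9], T = [10, 11, 12]
Cut edges: (9,10)

By max-flow min-cut theorem, max flow = min cut = 9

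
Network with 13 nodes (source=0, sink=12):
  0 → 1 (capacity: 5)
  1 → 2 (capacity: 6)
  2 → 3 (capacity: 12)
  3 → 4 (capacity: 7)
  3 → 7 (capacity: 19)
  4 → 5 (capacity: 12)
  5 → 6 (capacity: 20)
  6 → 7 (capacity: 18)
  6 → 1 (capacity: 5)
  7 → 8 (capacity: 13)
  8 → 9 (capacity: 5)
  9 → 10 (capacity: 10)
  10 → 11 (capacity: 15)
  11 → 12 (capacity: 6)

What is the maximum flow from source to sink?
Maximum flow = 5

Max flow: 5

Flow assignment:
  0 → 1: 5/5
  1 → 2: 5/6
  2 → 3: 5/12
  3 → 7: 5/19
  7 → 8: 5/13
  8 → 9: 5/5
  9 → 10: 5/10
  10 → 11: 5/15
  11 → 12: 5/6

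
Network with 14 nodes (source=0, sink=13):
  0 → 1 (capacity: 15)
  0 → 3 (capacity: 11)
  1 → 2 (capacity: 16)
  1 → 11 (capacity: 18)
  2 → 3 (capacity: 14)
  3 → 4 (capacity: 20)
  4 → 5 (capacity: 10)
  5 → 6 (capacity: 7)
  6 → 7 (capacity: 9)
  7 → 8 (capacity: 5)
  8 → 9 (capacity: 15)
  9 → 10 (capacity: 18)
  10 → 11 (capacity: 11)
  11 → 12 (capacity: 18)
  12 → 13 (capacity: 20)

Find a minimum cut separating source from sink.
Min cut value = 18, edges: (11,12)

Min cut value: 18
Partition: S = [0, 1, 2, 3, 4, 5, 6, 7, 8, 9, 10, 11], T = [12, 13]
Cut edges: (11,12)

By max-flow min-cut theorem, max flow = min cut = 18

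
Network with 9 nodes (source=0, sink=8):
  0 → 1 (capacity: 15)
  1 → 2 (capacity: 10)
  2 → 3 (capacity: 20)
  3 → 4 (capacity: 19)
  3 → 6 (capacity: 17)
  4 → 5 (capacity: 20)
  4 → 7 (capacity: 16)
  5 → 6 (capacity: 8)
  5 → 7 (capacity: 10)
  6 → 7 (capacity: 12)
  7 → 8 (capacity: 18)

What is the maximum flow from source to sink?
Maximum flow = 10

Max flow: 10

Flow assignment:
  0 → 1: 10/15
  1 → 2: 10/10
  2 → 3: 10/20
  3 → 4: 10/19
  4 → 7: 10/16
  7 → 8: 10/18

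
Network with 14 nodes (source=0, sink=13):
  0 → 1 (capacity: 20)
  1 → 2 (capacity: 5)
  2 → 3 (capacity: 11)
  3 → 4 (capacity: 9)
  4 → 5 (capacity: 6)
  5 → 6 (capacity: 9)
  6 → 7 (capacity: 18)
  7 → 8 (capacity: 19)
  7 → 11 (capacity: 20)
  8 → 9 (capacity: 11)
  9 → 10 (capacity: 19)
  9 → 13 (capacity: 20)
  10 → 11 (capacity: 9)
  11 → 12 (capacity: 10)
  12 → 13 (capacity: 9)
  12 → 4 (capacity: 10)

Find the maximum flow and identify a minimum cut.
Max flow = 5, Min cut edges: (1,2)

Maximum flow: 5
Minimum cut: (1,2)
Partition: S = [0, 1], T = [2, 3, 4, 5, 6, 7, 8, 9, 10, 11, 12, 13]

Max-flow min-cut theorem verified: both equal 5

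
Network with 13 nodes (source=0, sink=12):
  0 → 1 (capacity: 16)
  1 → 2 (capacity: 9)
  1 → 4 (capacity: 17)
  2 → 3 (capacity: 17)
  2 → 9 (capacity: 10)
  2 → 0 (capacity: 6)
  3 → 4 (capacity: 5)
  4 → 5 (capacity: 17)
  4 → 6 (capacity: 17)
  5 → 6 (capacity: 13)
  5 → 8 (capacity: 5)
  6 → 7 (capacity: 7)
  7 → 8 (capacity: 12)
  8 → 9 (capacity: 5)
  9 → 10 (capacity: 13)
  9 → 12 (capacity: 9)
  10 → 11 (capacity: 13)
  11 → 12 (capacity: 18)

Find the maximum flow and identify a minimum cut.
Max flow = 14, Min cut edges: (1,2), (8,9)

Maximum flow: 14
Minimum cut: (1,2), (8,9)
Partition: S = [0, 1, 3, 4, 5, 6, 7, 8], T = [2, 9, 10, 11, 12]

Max-flow min-cut theorem verified: both equal 14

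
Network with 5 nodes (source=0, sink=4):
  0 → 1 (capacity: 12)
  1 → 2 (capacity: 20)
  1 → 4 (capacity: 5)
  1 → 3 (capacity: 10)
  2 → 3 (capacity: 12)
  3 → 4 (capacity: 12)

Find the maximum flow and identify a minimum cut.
Max flow = 12, Min cut edges: (0,1)

Maximum flow: 12
Minimum cut: (0,1)
Partition: S = [0], T = [1, 2, 3, 4]

Max-flow min-cut theorem verified: both equal 12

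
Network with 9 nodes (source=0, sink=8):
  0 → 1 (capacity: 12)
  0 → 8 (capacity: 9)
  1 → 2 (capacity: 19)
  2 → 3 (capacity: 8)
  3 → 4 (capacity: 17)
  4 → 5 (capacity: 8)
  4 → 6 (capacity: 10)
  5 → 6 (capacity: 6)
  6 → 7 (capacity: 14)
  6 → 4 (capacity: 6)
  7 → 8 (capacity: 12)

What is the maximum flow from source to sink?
Maximum flow = 17

Max flow: 17

Flow assignment:
  0 → 1: 8/12
  0 → 8: 9/9
  1 → 2: 8/19
  2 → 3: 8/8
  3 → 4: 8/17
  4 → 6: 8/10
  6 → 7: 8/14
  7 → 8: 8/12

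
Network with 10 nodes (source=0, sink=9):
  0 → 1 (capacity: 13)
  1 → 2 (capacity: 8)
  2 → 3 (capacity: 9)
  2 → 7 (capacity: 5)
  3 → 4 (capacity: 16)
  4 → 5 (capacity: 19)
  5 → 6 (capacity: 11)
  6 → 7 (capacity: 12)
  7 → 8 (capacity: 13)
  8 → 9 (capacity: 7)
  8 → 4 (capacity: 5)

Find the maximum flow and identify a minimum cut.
Max flow = 7, Min cut edges: (8,9)

Maximum flow: 7
Minimum cut: (8,9)
Partition: S = [0, 1, 2, 3, 4, 5, 6, 7, 8], T = [9]

Max-flow min-cut theorem verified: both equal 7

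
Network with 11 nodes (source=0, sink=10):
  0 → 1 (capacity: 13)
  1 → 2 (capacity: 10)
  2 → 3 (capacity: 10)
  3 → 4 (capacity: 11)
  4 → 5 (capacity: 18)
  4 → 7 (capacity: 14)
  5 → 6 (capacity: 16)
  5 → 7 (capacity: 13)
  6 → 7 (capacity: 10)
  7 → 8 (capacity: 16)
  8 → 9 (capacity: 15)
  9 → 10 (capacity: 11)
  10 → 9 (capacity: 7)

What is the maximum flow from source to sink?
Maximum flow = 10

Max flow: 10

Flow assignment:
  0 → 1: 10/13
  1 → 2: 10/10
  2 → 3: 10/10
  3 → 4: 10/11
  4 → 7: 10/14
  7 → 8: 10/16
  8 → 9: 10/15
  9 → 10: 10/11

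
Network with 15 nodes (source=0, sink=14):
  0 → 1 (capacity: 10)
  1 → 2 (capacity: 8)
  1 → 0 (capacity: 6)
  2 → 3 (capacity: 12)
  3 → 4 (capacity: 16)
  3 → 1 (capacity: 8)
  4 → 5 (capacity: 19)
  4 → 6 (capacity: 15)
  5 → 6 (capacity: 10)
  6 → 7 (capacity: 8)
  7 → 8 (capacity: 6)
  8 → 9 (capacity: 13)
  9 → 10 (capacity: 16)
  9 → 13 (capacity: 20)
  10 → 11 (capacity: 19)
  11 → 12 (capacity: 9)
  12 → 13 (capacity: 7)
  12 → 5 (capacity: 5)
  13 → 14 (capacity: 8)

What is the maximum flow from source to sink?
Maximum flow = 6

Max flow: 6

Flow assignment:
  0 → 1: 6/10
  1 → 2: 8/8
  2 → 3: 8/12
  3 → 4: 6/16
  3 → 1: 2/8
  4 → 6: 6/15
  6 → 7: 6/8
  7 → 8: 6/6
  8 → 9: 6/13
  9 → 13: 6/20
  13 → 14: 6/8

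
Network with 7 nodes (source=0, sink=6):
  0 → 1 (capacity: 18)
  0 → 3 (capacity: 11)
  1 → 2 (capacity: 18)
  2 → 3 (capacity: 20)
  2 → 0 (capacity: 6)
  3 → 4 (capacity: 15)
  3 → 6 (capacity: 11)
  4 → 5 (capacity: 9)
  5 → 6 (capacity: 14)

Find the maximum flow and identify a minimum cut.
Max flow = 20, Min cut edges: (3,6), (4,5)

Maximum flow: 20
Minimum cut: (3,6), (4,5)
Partition: S = [0, 1, 2, 3, 4], T = [5, 6]

Max-flow min-cut theorem verified: both equal 20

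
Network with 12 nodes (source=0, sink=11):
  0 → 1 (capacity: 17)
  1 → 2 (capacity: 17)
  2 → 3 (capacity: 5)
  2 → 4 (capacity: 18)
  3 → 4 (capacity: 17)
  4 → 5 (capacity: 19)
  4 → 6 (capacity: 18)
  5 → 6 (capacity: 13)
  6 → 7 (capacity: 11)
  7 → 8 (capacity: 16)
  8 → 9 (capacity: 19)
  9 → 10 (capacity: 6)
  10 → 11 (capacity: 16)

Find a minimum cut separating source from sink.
Min cut value = 6, edges: (9,10)

Min cut value: 6
Partition: S = [0, 1, 2, 3, 4, 5, 6, 7, 8, 9], T = [10, 11]
Cut edges: (9,10)

By max-flow min-cut theorem, max flow = min cut = 6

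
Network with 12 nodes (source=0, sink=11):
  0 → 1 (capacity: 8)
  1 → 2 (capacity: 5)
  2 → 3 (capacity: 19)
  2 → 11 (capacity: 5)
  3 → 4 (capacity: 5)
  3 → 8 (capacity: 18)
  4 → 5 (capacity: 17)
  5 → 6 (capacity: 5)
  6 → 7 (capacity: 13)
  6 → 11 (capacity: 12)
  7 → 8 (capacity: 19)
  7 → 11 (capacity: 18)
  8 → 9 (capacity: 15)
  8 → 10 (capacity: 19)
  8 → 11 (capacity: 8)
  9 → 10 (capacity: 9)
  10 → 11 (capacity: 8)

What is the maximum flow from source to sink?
Maximum flow = 5

Max flow: 5

Flow assignment:
  0 → 1: 5/8
  1 → 2: 5/5
  2 → 11: 5/5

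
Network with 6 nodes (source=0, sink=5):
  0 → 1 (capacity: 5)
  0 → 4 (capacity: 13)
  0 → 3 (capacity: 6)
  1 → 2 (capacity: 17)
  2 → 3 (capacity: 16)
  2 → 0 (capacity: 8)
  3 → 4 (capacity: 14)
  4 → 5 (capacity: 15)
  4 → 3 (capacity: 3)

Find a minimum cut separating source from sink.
Min cut value = 15, edges: (4,5)

Min cut value: 15
Partition: S = [0, 1, 2, 3, 4], T = [5]
Cut edges: (4,5)

By max-flow min-cut theorem, max flow = min cut = 15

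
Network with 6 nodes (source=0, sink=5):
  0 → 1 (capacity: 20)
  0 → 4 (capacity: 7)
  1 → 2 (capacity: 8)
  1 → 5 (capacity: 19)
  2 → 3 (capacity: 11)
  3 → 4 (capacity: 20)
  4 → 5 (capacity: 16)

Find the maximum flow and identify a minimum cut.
Max flow = 27, Min cut edges: (0,1), (0,4)

Maximum flow: 27
Minimum cut: (0,1), (0,4)
Partition: S = [0], T = [1, 2, 3, 4, 5]

Max-flow min-cut theorem verified: both equal 27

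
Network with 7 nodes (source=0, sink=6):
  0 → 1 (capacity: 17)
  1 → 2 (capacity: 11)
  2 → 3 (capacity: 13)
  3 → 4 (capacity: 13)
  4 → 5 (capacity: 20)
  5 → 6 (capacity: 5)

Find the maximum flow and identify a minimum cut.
Max flow = 5, Min cut edges: (5,6)

Maximum flow: 5
Minimum cut: (5,6)
Partition: S = [0, 1, 2, 3, 4, 5], T = [6]

Max-flow min-cut theorem verified: both equal 5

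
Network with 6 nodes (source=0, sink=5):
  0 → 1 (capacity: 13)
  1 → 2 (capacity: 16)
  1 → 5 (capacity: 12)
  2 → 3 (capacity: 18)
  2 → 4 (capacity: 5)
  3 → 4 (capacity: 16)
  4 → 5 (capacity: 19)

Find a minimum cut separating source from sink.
Min cut value = 13, edges: (0,1)

Min cut value: 13
Partition: S = [0], T = [1, 2, 3, 4, 5]
Cut edges: (0,1)

By max-flow min-cut theorem, max flow = min cut = 13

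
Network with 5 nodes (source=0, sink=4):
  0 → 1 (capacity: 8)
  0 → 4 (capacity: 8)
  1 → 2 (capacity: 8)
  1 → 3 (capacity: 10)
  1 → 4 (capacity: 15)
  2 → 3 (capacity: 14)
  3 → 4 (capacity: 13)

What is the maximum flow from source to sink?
Maximum flow = 16

Max flow: 16

Flow assignment:
  0 → 1: 8/8
  0 → 4: 8/8
  1 → 4: 8/15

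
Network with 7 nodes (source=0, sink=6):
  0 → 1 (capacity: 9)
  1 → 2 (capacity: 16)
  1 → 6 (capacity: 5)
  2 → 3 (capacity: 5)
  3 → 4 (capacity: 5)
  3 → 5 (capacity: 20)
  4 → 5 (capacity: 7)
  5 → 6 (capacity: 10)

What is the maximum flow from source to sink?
Maximum flow = 9

Max flow: 9

Flow assignment:
  0 → 1: 9/9
  1 → 2: 4/16
  1 → 6: 5/5
  2 → 3: 4/5
  3 → 5: 4/20
  5 → 6: 4/10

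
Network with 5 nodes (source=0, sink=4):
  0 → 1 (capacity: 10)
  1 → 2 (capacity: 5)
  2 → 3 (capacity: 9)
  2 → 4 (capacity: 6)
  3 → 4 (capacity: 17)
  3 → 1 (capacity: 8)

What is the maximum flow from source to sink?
Maximum flow = 5

Max flow: 5

Flow assignment:
  0 → 1: 5/10
  1 → 2: 5/5
  2 → 4: 5/6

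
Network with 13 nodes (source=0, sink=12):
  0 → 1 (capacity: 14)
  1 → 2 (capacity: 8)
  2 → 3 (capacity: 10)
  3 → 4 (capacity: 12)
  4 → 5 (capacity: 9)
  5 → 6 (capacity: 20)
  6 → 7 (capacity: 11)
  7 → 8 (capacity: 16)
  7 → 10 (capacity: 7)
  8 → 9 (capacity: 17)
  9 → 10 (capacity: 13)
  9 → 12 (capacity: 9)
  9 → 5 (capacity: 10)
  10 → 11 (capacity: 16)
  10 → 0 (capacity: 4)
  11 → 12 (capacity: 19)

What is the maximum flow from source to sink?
Maximum flow = 8

Max flow: 8

Flow assignment:
  0 → 1: 8/14
  1 → 2: 8/8
  2 → 3: 8/10
  3 → 4: 8/12
  4 → 5: 8/9
  5 → 6: 8/20
  6 → 7: 8/11
  7 → 8: 8/16
  8 → 9: 8/17
  9 → 12: 8/9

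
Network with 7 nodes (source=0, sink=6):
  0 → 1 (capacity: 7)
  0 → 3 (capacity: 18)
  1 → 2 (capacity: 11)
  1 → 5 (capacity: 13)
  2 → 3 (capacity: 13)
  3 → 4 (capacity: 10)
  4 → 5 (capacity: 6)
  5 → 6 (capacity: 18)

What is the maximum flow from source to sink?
Maximum flow = 13

Max flow: 13

Flow assignment:
  0 → 1: 7/7
  0 → 3: 6/18
  1 → 5: 7/13
  3 → 4: 6/10
  4 → 5: 6/6
  5 → 6: 13/18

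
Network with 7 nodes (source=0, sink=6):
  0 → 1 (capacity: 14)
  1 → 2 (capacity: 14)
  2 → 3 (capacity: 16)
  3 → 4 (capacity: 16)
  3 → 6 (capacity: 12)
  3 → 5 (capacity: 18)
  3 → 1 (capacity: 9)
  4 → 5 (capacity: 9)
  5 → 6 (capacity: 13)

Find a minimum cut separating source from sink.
Min cut value = 14, edges: (1,2)

Min cut value: 14
Partition: S = [0, 1], T = [2, 3, 4, 5, 6]
Cut edges: (1,2)

By max-flow min-cut theorem, max flow = min cut = 14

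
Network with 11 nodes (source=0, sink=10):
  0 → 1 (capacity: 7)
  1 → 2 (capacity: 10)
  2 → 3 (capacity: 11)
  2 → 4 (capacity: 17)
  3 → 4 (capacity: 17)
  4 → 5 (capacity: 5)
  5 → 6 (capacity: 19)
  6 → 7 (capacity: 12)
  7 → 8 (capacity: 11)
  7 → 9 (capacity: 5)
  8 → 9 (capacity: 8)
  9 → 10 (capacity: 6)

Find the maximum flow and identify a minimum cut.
Max flow = 5, Min cut edges: (4,5)

Maximum flow: 5
Minimum cut: (4,5)
Partition: S = [0, 1, 2, 3, 4], T = [5, 6, 7, 8, 9, 10]

Max-flow min-cut theorem verified: both equal 5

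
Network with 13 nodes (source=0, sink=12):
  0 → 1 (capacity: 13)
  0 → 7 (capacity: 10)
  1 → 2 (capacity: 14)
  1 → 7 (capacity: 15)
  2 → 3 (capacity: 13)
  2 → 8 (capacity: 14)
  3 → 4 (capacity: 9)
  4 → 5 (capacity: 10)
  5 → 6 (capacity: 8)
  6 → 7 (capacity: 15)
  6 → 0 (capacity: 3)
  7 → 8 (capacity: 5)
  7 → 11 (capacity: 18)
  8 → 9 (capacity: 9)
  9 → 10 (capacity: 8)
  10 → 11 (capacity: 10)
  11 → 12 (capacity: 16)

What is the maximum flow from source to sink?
Maximum flow = 16

Max flow: 16

Flow assignment:
  0 → 1: 13/13
  0 → 7: 3/10
  1 → 7: 13/15
  7 → 8: 5/5
  7 → 11: 11/18
  8 → 9: 5/9
  9 → 10: 5/8
  10 → 11: 5/10
  11 → 12: 16/16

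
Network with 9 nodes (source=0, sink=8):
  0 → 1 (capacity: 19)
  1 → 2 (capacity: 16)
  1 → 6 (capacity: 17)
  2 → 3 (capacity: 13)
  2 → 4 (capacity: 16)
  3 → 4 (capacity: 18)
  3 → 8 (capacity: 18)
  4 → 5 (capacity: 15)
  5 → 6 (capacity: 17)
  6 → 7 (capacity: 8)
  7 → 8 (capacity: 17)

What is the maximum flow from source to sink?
Maximum flow = 19

Max flow: 19

Flow assignment:
  0 → 1: 19/19
  1 → 2: 13/16
  1 → 6: 6/17
  2 → 3: 13/13
  3 → 8: 13/18
  6 → 7: 6/8
  7 → 8: 6/17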